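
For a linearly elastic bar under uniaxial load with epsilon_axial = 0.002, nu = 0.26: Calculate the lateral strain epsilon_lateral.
Model: a linearly elastic bar under uniaxial load, so epsilon_lateral = -nu·epsilon_axial.
Substitute:
  epsilon_lateral = -(0.26 × 0.002)
  epsilon_lateral = -0.00052
Final answer: epsilon_lateral = -0.00052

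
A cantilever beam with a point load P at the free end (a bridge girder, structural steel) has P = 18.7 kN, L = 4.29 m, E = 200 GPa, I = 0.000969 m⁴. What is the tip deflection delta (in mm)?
Model: a cantilever beam with a point load P at the free end, so delta = (P·L^3) / (3·E·I).
Convert to SI units:
  P = 18.7 kN = 18700 N
  E = 200 GPa = 2 × 10¹¹ Pa
Substitute:
  delta = (18700 × 4.29^3) / (3 × (2 × 10¹¹) × 0.000969)
  delta = 0.002539 m
Convert: delta = 0.002539 m = 2.539 mm
Final answer: delta = 2.539 mm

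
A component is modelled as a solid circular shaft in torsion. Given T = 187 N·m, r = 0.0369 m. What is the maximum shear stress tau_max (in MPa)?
Model: a solid circular shaft in torsion, so tau_max = (2·T) / (π·r^3).
Substitute:
  tau_max = (2 × 187) / (π × 0.0369^3)
  tau_max = 2.369 × 10⁶ Pa
Convert: tau_max = 2.369 × 10⁶ Pa = 2.369 MPa
Final answer: tau_max = 2.369 MPa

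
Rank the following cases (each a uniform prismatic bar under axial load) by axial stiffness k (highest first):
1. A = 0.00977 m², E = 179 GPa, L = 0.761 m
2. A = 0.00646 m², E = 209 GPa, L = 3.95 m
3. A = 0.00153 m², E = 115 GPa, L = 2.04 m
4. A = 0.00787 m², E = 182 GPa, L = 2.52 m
Model: a uniform prismatic bar under axial load, so k = (A·E) / L (SI units).
  Case 1: k = (0.00977 × (1.79 × 10¹¹)) / 0.761 = 2.298 × 10⁹ N/m = 2298 MN/m
  Case 2: k = (0.00646 × (2.09 × 10¹¹)) / 3.95 = 3.418 × 10⁸ N/m = 341.8 MN/m
  Case 3: k = (0.00153 × (1.15 × 10¹¹)) / 2.04 = 8.625 × 10⁷ N/m = 86.25 MN/m
  Case 4: k = (0.00787 × (1.82 × 10¹¹)) / 2.52 = 5.684 × 10⁸ N/m = 568.4 MN/m
Ordering: 2298 MN/m (case 1) > 568.4 MN/m (case 4) > 341.8 MN/m (case 2) > 86.25 MN/m (case 3)
Final answer: 1, 4, 2, 3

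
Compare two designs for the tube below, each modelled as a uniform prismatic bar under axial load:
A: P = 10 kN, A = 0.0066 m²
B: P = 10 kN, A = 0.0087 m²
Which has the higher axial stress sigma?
Model: a uniform prismatic bar under axial load, so sigma = P / A (SI units).
  A: sigma = 10000 / 0.0066 = 1.515 × 10⁶ Pa = 1.515 MPa
  B: sigma = 10000 / 0.0087 = 1.149 × 10⁶ Pa = 1.149 MPa
1.515 MPa > 1.149 MPa, so A is larger.
Final answer: A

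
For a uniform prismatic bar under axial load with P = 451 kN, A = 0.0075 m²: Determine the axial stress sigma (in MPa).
Model: a uniform prismatic bar under axial load, so sigma = P / A.
Convert to SI units:
  P = 451 kN = 451000 N
Substitute:
  sigma = 451000 / 0.0075
  sigma = 6.013 × 10⁷ Pa
Convert: sigma = 6.013 × 10⁷ Pa = 60.13 MPa
Final answer: sigma = 60.13 MPa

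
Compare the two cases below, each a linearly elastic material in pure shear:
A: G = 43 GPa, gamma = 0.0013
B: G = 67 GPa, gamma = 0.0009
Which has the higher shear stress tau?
Model: a linearly elastic material in pure shear, so tau = G·gamma (SI units).
  A: tau = (4.3 × 10¹⁰) × 0.0013 = 5.59 × 10⁷ Pa = 55.9 MPa
  B: tau = (6.7 × 10¹⁰) × 0.0009 = 6.03 × 10⁷ Pa = 60.3 MPa
60.3 MPa > 55.9 MPa, so B is larger.
Final answer: B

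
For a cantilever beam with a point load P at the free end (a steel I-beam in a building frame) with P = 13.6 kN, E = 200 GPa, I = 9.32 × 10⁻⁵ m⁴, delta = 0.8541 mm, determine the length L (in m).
Model: a cantilever beam with a point load P at the free end, so delta = (P·L^3) / (3·E·I).
Solve for L: L = ((3·delta·E·I) / P)^(1/3).
Convert to SI units:
  P = 13.6 kN = 13600 N
  E = 200 GPa = 2 × 10¹¹ Pa
  delta = 0.8541 mm = 0.0008541 m
Substitute:
  L = ((3 × 0.0008541 × (2 × 10¹¹) × (9.32 × 10⁻⁵)) / 13600)^(1/3)
  L = 1.52 m
Final answer: L = 1.52 m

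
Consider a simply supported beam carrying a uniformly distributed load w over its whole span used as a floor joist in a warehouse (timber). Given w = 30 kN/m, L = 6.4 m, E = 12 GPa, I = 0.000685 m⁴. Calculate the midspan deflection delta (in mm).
Model: a simply supported beam carrying a uniformly distributed load w over its whole span, so delta = (5·w·L^4) / (384·E·I).
Convert to SI units:
  w = 30 kN/m = 30000 N/m
  E = 12 GPa = 1.2 × 10¹⁰ Pa
Substitute:
  delta = (5 × 30000 × 6.4^4) / (384 × (1.2 × 10¹⁰) × 0.000685)
  delta = 0.07973 m
Convert: delta = 0.07973 m = 79.73 mm
Final answer: delta = 79.73 mm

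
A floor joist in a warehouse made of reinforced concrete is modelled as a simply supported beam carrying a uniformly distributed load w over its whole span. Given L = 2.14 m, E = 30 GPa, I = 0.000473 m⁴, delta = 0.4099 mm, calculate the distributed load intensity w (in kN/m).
Model: a simply supported beam carrying a uniformly distributed load w over its whole span, so delta = (5·w·L^4) / (384·E·I).
Solve for w: w = (384·delta·E·I) / (5·L^4).
Convert to SI units:
  E = 30 GPa = 3 × 10¹⁰ Pa
  delta = 0.4099 mm = 0.0004099 m
Substitute:
  w = (384 × 0.0004099 × (3 × 10¹⁰) × 0.000473) / (5 × 2.14^4)
  w = 21300 N/m
Convert: w = 21300 N/m = 21.3 kN/m
Final answer: w = 21.3 kN/m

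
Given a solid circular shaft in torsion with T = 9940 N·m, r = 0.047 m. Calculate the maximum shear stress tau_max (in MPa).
Model: a solid circular shaft in torsion, so tau_max = (2·T) / (π·r^3).
Substitute:
  tau_max = (2 × 9940) / (π × 0.047^3)
  tau_max = 6.095 × 10⁷ Pa
Convert: tau_max = 6.095 × 10⁷ Pa = 60.95 MPa
Final answer: tau_max = 60.95 MPa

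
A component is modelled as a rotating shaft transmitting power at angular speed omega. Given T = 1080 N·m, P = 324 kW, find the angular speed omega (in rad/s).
Model: a rotating shaft transmitting power at angular speed omega, so P = T·omega.
Solve for omega: omega = P / T.
Convert to SI units:
  P = 324 kW = 324000 W
Substitute:
  omega = 324000 / 1080
  omega = 300 rad/s
Final answer: omega = 300 rad/s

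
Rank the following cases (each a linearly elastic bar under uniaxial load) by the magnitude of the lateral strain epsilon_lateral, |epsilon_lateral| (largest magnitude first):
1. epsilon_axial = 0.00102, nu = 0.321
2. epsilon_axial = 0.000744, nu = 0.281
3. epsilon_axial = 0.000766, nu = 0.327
Model: a linearly elastic bar under uniaxial load, so epsilon_lateral = -nu·epsilon_axial (SI units).
  Case 1: epsilon_lateral = -(0.321 × 0.00102) = -0.0003274
  Case 2: epsilon_lateral = -(0.281 × 0.000744) = -0.0002091
  Case 3: epsilon_lateral = -(0.327 × 0.000766) = -0.0002505
Ordering by |epsilon_lateral|: 0.0003274 (case 1) > 0.0002505 (case 3) > 0.0002091 (case 2)
Final answer: 1, 3, 2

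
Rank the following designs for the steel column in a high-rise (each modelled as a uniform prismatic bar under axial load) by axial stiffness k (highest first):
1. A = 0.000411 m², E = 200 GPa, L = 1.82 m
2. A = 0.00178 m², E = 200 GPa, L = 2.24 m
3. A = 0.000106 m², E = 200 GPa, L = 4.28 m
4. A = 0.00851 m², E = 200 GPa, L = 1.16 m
Model: a uniform prismatic bar under axial load, so k = (A·E) / L (SI units).
  Case 1: k = (0.000411 × (2 × 10¹¹)) / 1.82 = 4.516 × 10⁷ N/m = 45.16 MN/m
  Case 2: k = (0.00178 × (2 × 10¹¹)) / 2.24 = 1.589 × 10⁸ N/m = 158.9 MN/m
  Case 3: k = (0.000106 × (2 × 10¹¹)) / 4.28 = 4.953 × 10⁶ N/m = 4.953 MN/m
  Case 4: k = (0.00851 × (2 × 10¹¹)) / 1.16 = 1.467 × 10⁹ N/m = 1467 MN/m
Ordering: 1467 MN/m (case 4) > 158.9 MN/m (case 2) > 45.16 MN/m (case 1) > 4.953 MN/m (case 3)
Final answer: 4, 2, 1, 3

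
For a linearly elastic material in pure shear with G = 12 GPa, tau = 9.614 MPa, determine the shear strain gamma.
Model: a linearly elastic material in pure shear, so tau = G·gamma.
Solve for gamma: gamma = tau / G.
Convert to SI units:
  G = 12 GPa = 1.2 × 10¹⁰ Pa
  tau = 9.614 MPa = 9.614 × 10⁶ Pa
Substitute:
  gamma = (9.614 × 10⁶) / (1.2 × 10¹⁰)
  gamma = 0.0008012
Final answer: gamma = 0.0008012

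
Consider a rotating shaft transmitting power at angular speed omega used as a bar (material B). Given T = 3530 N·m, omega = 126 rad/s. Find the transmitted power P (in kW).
Model: a rotating shaft transmitting power at angular speed omega, so P = T·omega.
Substitute:
  P = 3530 × 126
  P = 444800 W
Convert: P = 444800 W = 444.8 kW
Final answer: P = 444.8 kW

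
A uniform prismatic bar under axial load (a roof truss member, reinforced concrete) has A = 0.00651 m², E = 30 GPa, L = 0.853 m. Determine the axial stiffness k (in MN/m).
Model: a uniform prismatic bar under axial load, so k = (A·E) / L.
Convert to SI units:
  E = 30 GPa = 3 × 10¹⁰ Pa
Substitute:
  k = (0.00651 × (3 × 10¹⁰)) / 0.853
  k = 2.29 × 10⁸ N/m
Convert: k = 2.29 × 10⁸ N/m = 229 MN/m
Final answer: k = 229 MN/m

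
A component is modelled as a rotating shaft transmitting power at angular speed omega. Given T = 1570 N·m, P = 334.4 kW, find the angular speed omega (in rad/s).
Model: a rotating shaft transmitting power at angular speed omega, so P = T·omega.
Solve for omega: omega = P / T.
Convert to SI units:
  P = 334.4 kW = 334400 W
Substitute:
  omega = 334400 / 1570
  omega = 213 rad/s
Final answer: omega = 213 rad/s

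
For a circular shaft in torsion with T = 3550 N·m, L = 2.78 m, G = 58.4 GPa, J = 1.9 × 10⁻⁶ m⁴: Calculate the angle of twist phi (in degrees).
Model: a circular shaft in torsion, so phi = (T·L) / (G·J).
Convert to SI units:
  G = 58.4 GPa = 5.84 × 10¹⁰ Pa
Substitute:
  phi = (3550 × 2.78) / ((5.84 × 10¹⁰) × (1.9 × 10⁻⁶))
  phi = 0.08894 rad
Convert to degrees: phi = 0.08894 × 180/π = 5.096°
Final answer: phi = 5.096°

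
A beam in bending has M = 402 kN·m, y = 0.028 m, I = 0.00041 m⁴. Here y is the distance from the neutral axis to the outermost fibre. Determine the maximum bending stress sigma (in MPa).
Model: a beam in bending, so sigma = (M·y) / I.
Convert to SI units:
  M = 402 kN·m = 402000 N·m
Substitute:
  sigma = (402000 × 0.028) / 0.00041
  sigma = 2.745 × 10⁷ Pa
Convert: sigma = 2.745 × 10⁷ Pa = 27.45 MPa
Final answer: sigma = 27.45 MPa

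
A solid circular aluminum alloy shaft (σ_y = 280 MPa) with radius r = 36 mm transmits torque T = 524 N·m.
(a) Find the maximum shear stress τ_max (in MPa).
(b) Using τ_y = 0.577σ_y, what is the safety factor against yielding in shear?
(a) For a solid circular shaft, τ_max = T·r/J with J = π·r^4/2, i.e. τ_max = 2·T / (π·r^3). Convert r = 36 mm = 0.036 m.
  τ_max = (2 × 524) / (π × 0.036^3) = 7.15 × 10⁶ Pa = 7.15 MPa
(b) τ_y = 0.577 × 280 = 161.56 MPa
  SF = τ_y/τ_max = 161.56 / 7.15 = 22.6
Final answer: (a) τ_max = 7.15 MPa, (b) SF = 22.6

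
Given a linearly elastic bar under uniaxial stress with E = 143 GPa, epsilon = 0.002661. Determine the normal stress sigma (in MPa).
Model: a linearly elastic bar under uniaxial stress, so sigma = E·epsilon.
Convert to SI units:
  E = 143 GPa = 1.43 × 10¹¹ Pa
Substitute:
  sigma = (1.43 × 10¹¹) × 0.002661
  sigma = 3.805 × 10⁸ Pa
Convert: sigma = 3.805 × 10⁸ Pa = 380.5 MPa
Final answer: sigma = 380.5 MPa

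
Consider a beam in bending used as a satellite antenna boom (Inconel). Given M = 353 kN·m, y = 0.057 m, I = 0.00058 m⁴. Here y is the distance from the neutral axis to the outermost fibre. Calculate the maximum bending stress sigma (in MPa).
Model: a beam in bending, so sigma = (M·y) / I.
Convert to SI units:
  M = 353 kN·m = 353000 N·m
Substitute:
  sigma = (353000 × 0.057) / 0.00058
  sigma = 3.469 × 10⁷ Pa
Convert: sigma = 3.469 × 10⁷ Pa = 34.69 MPa
Final answer: sigma = 34.69 MPa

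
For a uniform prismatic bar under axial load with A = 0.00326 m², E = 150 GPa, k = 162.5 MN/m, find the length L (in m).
Model: a uniform prismatic bar under axial load, so k = (A·E) / L.
Solve for L: L = (A·E) / k.
Convert to SI units:
  E = 150 GPa = 1.5 × 10¹¹ Pa
  k = 162.5 MN/m = 1.625 × 10⁸ N/m
Substitute:
  L = (0.00326 × (1.5 × 10¹¹)) / (1.625 × 10⁸)
  L = 3.009 m
Final answer: L = 3.009 m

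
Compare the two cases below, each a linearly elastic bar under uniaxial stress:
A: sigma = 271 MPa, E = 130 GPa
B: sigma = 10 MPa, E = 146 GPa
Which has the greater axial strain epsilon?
Model: a linearly elastic bar under uniaxial stress, so epsilon = sigma / E (SI units).
  A: epsilon = (2.71 × 10⁸) / (1.3 × 10¹¹) = 0.002085
  B: epsilon = (1 × 10⁷) / (1.46 × 10¹¹) = 6.849 × 10⁻⁵
0.002085 > 6.849 × 10⁻⁵, so A is larger.
Final answer: A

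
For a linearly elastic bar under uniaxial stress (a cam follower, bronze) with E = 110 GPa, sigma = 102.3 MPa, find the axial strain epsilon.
Model: a linearly elastic bar under uniaxial stress, so sigma = E·epsilon.
Solve for epsilon: epsilon = sigma / E.
Convert to SI units:
  E = 110 GPa = 1.1 × 10¹¹ Pa
  sigma = 102.3 MPa = 1.023 × 10⁸ Pa
Substitute:
  epsilon = (1.023 × 10⁸) / (1.1 × 10¹¹)
  epsilon = 0.00093
Final answer: epsilon = 0.00093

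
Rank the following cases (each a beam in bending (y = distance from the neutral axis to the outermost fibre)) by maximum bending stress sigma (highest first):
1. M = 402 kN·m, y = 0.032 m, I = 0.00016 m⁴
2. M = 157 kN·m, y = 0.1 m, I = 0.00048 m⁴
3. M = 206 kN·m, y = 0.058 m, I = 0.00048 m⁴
Model: a beam in bending (y = distance from the neutral axis to the outermost fibre), so sigma = (M·y) / I (SI units).
  Case 1: sigma = (402000 × 0.032) / 0.00016 = 8.04 × 10⁷ Pa = 80.4 MPa
  Case 2: sigma = (157000 × 0.1) / 0.00048 = 3.271 × 10⁷ Pa = 32.71 MPa
  Case 3: sigma = (206000 × 0.058) / 0.00048 = 2.489 × 10⁷ Pa = 24.89 MPa
Ordering: 80.4 MPa (case 1) > 32.71 MPa (case 2) > 24.89 MPa (case 3)
Final answer: 1, 2, 3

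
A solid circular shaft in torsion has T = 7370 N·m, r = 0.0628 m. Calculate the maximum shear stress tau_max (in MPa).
Model: a solid circular shaft in torsion, so tau_max = (2·T) / (π·r^3).
Substitute:
  tau_max = (2 × 7370) / (π × 0.0628^3)
  tau_max = 1.894 × 10⁷ Pa
Convert: tau_max = 1.894 × 10⁷ Pa = 18.94 MPa
Final answer: tau_max = 18.94 MPa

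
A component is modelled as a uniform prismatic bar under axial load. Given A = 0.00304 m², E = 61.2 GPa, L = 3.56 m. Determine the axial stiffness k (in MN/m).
Model: a uniform prismatic bar under axial load, so k = (A·E) / L.
Convert to SI units:
  E = 61.2 GPa = 6.12 × 10¹⁰ Pa
Substitute:
  k = (0.00304 × (6.12 × 10¹⁰)) / 3.56
  k = 5.226 × 10⁷ N/m
Convert: k = 5.226 × 10⁷ N/m = 52.26 MN/m
Final answer: k = 52.26 MN/m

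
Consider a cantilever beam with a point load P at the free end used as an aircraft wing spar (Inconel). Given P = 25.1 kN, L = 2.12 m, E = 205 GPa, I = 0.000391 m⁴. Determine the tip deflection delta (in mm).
Model: a cantilever beam with a point load P at the free end, so delta = (P·L^3) / (3·E·I).
Convert to SI units:
  P = 25.1 kN = 25100 N
  E = 205 GPa = 2.05 × 10¹¹ Pa
Substitute:
  delta = (25100 × 2.12^3) / (3 × (2.05 × 10¹¹) × 0.000391)
  delta = 0.0009946 m
Convert: delta = 0.0009946 m = 0.9946 mm
Final answer: delta = 0.9946 mm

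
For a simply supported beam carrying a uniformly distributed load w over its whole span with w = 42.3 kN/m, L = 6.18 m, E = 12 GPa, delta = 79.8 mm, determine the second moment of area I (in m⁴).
Model: a simply supported beam carrying a uniformly distributed load w over its whole span, so delta = (5·w·L^4) / (384·E·I).
Solve for I: I = (5·w·L^4) / (384·delta·E).
Convert to SI units:
  w = 42.3 kN/m = 42300 N/m
  E = 12 GPa = 1.2 × 10¹⁰ Pa
  delta = 79.8 mm = 0.0798 m
Substitute:
  I = (5 × 42300 × 6.18^4) / (384 × 0.0798 × (1.2 × 10¹⁰))
  I = 0.000839 m⁴
Final answer: I = 0.000839 m⁴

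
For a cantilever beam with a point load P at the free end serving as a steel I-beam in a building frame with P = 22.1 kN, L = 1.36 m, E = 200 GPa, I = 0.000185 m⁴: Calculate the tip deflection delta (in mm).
Model: a cantilever beam with a point load P at the free end, so delta = (P·L^3) / (3·E·I).
Convert to SI units:
  P = 22.1 kN = 22100 N
  E = 200 GPa = 2 × 10¹¹ Pa
Substitute:
  delta = (22100 × 1.36^3) / (3 × (2 × 10¹¹) × 0.000185)
  delta = 0.0005008 m
Convert: delta = 0.0005008 m = 0.5008 mm
Final answer: delta = 0.5008 mm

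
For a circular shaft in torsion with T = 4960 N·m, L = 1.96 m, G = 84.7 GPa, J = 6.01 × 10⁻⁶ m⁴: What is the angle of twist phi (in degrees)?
Model: a circular shaft in torsion, so phi = (T·L) / (G·J).
Convert to SI units:
  G = 84.7 GPa = 8.47 × 10¹⁰ Pa
Substitute:
  phi = (4960 × 1.96) / ((8.47 × 10¹⁰) × (6.01 × 10⁻⁶))
  phi = 0.0191 rad
Convert to degrees: phi = 0.0191 × 180/π = 1.094°
Final answer: phi = 1.094°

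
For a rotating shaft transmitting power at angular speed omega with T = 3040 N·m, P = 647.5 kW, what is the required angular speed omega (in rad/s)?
Model: a rotating shaft transmitting power at angular speed omega, so P = T·omega.
Solve for omega: omega = P / T.
Convert to SI units:
  P = 647.5 kW = 647500 W
Substitute:
  omega = 647500 / 3040
  omega = 213 rad/s
Final answer: omega = 213 rad/s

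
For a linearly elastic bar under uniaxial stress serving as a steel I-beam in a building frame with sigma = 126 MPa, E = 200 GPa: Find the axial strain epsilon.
Model: a linearly elastic bar under uniaxial stress, so epsilon = sigma / E.
Convert to SI units:
  sigma = 126 MPa = 1.26 × 10⁸ Pa
  E = 200 GPa = 2 × 10¹¹ Pa
Substitute:
  epsilon = (1.26 × 10⁸) / (2 × 10¹¹)
  epsilon = 0.00063
Final answer: epsilon = 0.00063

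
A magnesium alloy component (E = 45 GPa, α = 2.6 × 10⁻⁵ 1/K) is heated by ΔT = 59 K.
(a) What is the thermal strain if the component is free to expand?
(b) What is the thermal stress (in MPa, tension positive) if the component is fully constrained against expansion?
(a) Free thermal strain ε_th = α·ΔT = (2.6 × 10⁻⁵) × 59 = 0.001534
(b) Fully constrained, the expansion is suppressed, so σ = -E·α·ΔT. Convert E = 45 GPa = 4.5 × 10¹⁰ Pa.
  σ = -(4.5 × 10¹⁰) × (2.6 × 10⁻⁵) × 59 = -6.903 × 10⁷ Pa = -69.03 MPa (compressive)
Final answer: (a) ε_th = 0.001534, (b) σ = -69.03 MPa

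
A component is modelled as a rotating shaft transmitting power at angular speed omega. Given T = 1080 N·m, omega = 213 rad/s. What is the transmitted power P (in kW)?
Model: a rotating shaft transmitting power at angular speed omega, so P = T·omega.
Substitute:
  P = 1080 × 213
  P = 230000 W
Convert: P = 230000 W = 230 kW
Final answer: P = 230 kW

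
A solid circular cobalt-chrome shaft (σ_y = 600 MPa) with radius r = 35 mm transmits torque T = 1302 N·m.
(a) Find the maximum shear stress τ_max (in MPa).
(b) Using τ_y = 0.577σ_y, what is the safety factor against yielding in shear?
(a) For a solid circular shaft, τ_max = T·r/J with J = π·r^4/2, i.e. τ_max = 2·T / (π·r^3). Convert r = 35 mm = 0.035 m.
  τ_max = (2 × 1302) / (π × 0.035^3) = 1.933 × 10⁷ Pa = 19.33 MPa
(b) τ_y = 0.577 × 600 = 346.2 MPa
  SF = τ_y/τ_max = 346.2 / 19.33 = 17.91
Final answer: (a) τ_max = 19.33 MPa, (b) SF = 17.91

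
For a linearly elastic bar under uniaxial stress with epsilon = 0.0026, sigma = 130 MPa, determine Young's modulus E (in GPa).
Model: a linearly elastic bar under uniaxial stress, so sigma = E·epsilon.
Solve for E: E = sigma / epsilon.
Convert to SI units:
  sigma = 130 MPa = 1.3 × 10⁸ Pa
Substitute:
  E = (1.3 × 10⁸) / 0.0026
  E = 5 × 10¹⁰ Pa
Convert: E = 5 × 10¹⁰ Pa = 50 GPa
Final answer: E = 50 GPa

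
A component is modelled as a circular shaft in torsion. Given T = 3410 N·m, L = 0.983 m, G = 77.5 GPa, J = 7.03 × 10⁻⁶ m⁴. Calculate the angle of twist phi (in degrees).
Model: a circular shaft in torsion, so phi = (T·L) / (G·J).
Convert to SI units:
  G = 77.5 GPa = 7.75 × 10¹⁰ Pa
Substitute:
  phi = (3410 × 0.983) / ((7.75 × 10¹⁰) × (7.03 × 10⁻⁶))
  phi = 0.006152 rad
Convert to degrees: phi = 0.006152 × 180/π = 0.3525°
Final answer: phi = 0.3525°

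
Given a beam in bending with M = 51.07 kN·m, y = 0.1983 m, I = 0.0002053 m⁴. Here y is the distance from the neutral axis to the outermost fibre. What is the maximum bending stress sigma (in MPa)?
Model: a beam in bending, so sigma = (M·y) / I.
Convert to SI units:
  M = 51.07 kN·m = 51070 N·m
Substitute:
  sigma = (51070 × 0.1983) / 0.0002053
  sigma = 4.933 × 10⁷ Pa
Convert: sigma = 4.933 × 10⁷ Pa = 49.33 MPa
Final answer: sigma = 49.33 MPa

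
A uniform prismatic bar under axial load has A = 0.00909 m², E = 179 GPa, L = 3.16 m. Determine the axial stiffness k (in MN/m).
Model: a uniform prismatic bar under axial load, so k = (A·E) / L.
Convert to SI units:
  E = 179 GPa = 1.79 × 10¹¹ Pa
Substitute:
  k = (0.00909 × (1.79 × 10¹¹)) / 3.16
  k = 5.149 × 10⁸ N/m
Convert: k = 5.149 × 10⁸ N/m = 514.9 MN/m
Final answer: k = 514.9 MN/m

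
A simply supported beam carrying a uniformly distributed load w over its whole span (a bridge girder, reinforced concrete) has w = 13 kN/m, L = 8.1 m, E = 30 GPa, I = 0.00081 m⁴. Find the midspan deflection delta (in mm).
Model: a simply supported beam carrying a uniformly distributed load w over its whole span, so delta = (5·w·L^4) / (384·E·I).
Convert to SI units:
  w = 13 kN/m = 13000 N/m
  E = 30 GPa = 3 × 10¹⁰ Pa
Substitute:
  delta = (5 × 13000 × 8.1^4) / (384 × (3 × 10¹⁰) × 0.00081)
  delta = 0.02999 m
Convert: delta = 0.02999 m = 29.99 mm
Final answer: delta = 29.99 mm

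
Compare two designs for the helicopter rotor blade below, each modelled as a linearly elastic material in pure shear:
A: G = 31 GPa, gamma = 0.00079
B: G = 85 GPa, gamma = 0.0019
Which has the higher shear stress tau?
Model: a linearly elastic material in pure shear, so tau = G·gamma (SI units).
  A: tau = (3.1 × 10¹⁰) × 0.00079 = 2.449 × 10⁷ Pa = 24.49 MPa
  B: tau = (8.5 × 10¹⁰) × 0.0019 = 1.615 × 10⁸ Pa = 161.5 MPa
161.5 MPa > 24.49 MPa, so B is larger.
Final answer: B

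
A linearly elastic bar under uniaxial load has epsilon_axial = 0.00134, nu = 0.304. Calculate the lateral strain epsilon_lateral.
Model: a linearly elastic bar under uniaxial load, so epsilon_lateral = -nu·epsilon_axial.
Substitute:
  epsilon_lateral = -(0.304 × 0.00134)
  epsilon_lateral = -0.0004074
Final answer: epsilon_lateral = -0.0004074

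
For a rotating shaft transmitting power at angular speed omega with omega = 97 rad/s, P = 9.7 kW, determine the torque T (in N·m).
Model: a rotating shaft transmitting power at angular speed omega, so P = T·omega.
Solve for T: T = P / omega.
Convert to SI units:
  P = 9.7 kW = 9700 W
Substitute:
  T = 9700 / 97
  T = 100 N·m
Final answer: T = 100 N·m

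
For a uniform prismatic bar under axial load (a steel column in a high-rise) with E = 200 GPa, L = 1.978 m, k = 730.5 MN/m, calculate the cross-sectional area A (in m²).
Model: a uniform prismatic bar under axial load, so k = (A·E) / L.
Solve for A: A = (k·L) / E.
Convert to SI units:
  E = 200 GPa = 2 × 10¹¹ Pa
  k = 730.5 MN/m = 7.305 × 10⁸ N/m
Substitute:
  A = ((7.305 × 10⁸) × 1.978) / (2 × 10¹¹)
  A = 0.007225 m²
Final answer: A = 0.007225 m²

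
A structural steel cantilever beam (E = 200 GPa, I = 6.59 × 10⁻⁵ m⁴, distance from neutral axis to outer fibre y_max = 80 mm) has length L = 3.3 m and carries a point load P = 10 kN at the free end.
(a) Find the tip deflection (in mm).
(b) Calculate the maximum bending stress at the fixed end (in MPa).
(a) Tip deflection of a cantilever with an end point load: δ = P·L^3 / (3·E·I). Convert P = 10 kN = 10000 N, E = 200 GPa = 2 × 10¹¹ Pa.
  δ = (10000 × 3.3^3) / (3 × (2 × 10¹¹) × (6.59 × 10⁻⁵)) = 0.009089 m = 9.089 mm
(b) Maximum bending moment at the fixed end: M = P·L = 10000 × 3.3 = 33000 N·m. Convert y_max = 80 mm = 0.08 m.
  σ = M·y_max / I = (33000 × 0.08) / (6.59 × 10⁻⁵) = 4.006 × 10⁷ Pa = 40.06 MPa
Final answer: (a) δ = 9.089 mm, (b) σ = 40.06 MPa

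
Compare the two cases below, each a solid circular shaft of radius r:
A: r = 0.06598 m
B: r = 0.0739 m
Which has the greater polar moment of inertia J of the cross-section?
Model: a solid circular shaft of radius r, so J = (π·r^4) / 2 (SI units).
  A: J = (π × 0.06598^4) / 2 = 2.977 × 10⁻⁵ m⁴
  B: J = (π × 0.0739^4) / 2 = 4.685 × 10⁻⁵ m⁴
4.685 × 10⁻⁵ m⁴ > 2.977 × 10⁻⁵ m⁴, so B is larger.
Final answer: B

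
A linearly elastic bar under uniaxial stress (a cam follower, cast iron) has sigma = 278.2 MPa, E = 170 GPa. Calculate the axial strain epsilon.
Model: a linearly elastic bar under uniaxial stress, so epsilon = sigma / E.
Convert to SI units:
  sigma = 278.2 MPa = 2.782 × 10⁸ Pa
  E = 170 GPa = 1.7 × 10¹¹ Pa
Substitute:
  epsilon = (2.782 × 10⁸) / (1.7 × 10¹¹)
  epsilon = 0.001636
Final answer: epsilon = 0.001636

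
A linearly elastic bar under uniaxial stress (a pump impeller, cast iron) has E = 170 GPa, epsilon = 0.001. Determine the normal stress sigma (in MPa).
Model: a linearly elastic bar under uniaxial stress, so sigma = E·epsilon.
Convert to SI units:
  E = 170 GPa = 1.7 × 10¹¹ Pa
Substitute:
  sigma = (1.7 × 10¹¹) × 0.001
  sigma = 1.7 × 10⁸ Pa
Convert: sigma = 1.7 × 10⁸ Pa = 170 MPa
Final answer: sigma = 170 MPa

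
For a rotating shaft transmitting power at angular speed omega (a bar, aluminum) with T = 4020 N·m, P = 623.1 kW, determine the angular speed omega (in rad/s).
Model: a rotating shaft transmitting power at angular speed omega, so P = T·omega.
Solve for omega: omega = P / T.
Convert to SI units:
  P = 623.1 kW = 623100 W
Substitute:
  omega = 623100 / 4020
  omega = 155 rad/s
Final answer: omega = 155 rad/s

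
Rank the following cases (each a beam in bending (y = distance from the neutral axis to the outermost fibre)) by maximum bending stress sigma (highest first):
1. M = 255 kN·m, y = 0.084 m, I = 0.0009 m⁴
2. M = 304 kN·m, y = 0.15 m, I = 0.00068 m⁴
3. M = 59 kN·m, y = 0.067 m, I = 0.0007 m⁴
Model: a beam in bending (y = distance from the neutral axis to the outermost fibre), so sigma = (M·y) / I (SI units).
  Case 1: sigma = (255000 × 0.084) / 0.0009 = 2.38 × 10⁷ Pa = 23.8 MPa
  Case 2: sigma = (304000 × 0.15) / 0.00068 = 6.706 × 10⁷ Pa = 67.06 MPa
  Case 3: sigma = (59000 × 0.067) / 0.0007 = 5.647 × 10⁶ Pa = 5.647 MPa
Ordering: 67.06 MPa (case 2) > 23.8 MPa (case 1) > 5.647 MPa (case 3)
Final answer: 2, 1, 3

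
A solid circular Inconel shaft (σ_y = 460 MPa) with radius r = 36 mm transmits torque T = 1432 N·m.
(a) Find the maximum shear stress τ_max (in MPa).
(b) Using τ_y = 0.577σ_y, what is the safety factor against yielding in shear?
(a) For a solid circular shaft, τ_max = T·r/J with J = π·r^4/2, i.e. τ_max = 2·T / (π·r^3). Convert r = 36 mm = 0.036 m.
  τ_max = (2 × 1432) / (π × 0.036^3) = 1.954 × 10⁷ Pa = 19.54 MPa
(b) τ_y = 0.577 × 460 = 265.42 MPa
  SF = τ_y/τ_max = 265.42 / 19.54 = 13.58
Final answer: (a) τ_max = 19.54 MPa, (b) SF = 13.58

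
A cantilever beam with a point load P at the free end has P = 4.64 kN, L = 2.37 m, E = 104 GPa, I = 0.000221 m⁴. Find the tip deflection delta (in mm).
Model: a cantilever beam with a point load P at the free end, so delta = (P·L^3) / (3·E·I).
Convert to SI units:
  P = 4.64 kN = 4640 N
  E = 104 GPa = 1.04 × 10¹¹ Pa
Substitute:
  delta = (4640 × 2.37^3) / (3 × (1.04 × 10¹¹) × 0.000221)
  delta = 0.0008958 m
Convert: delta = 0.0008958 m = 0.8958 mm
Final answer: delta = 0.8958 mm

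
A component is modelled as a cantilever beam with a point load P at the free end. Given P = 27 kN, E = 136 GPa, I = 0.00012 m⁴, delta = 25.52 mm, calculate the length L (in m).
Model: a cantilever beam with a point load P at the free end, so delta = (P·L^3) / (3·E·I).
Solve for L: L = ((3·delta·E·I) / P)^(1/3).
Convert to SI units:
  P = 27 kN = 27000 N
  E = 136 GPa = 1.36 × 10¹¹ Pa
  delta = 25.52 mm = 0.02552 m
Substitute:
  L = ((3 × 0.02552 × (1.36 × 10¹¹) × 0.00012) / 27000)^(1/3)
  L = 3.59 m
Final answer: L = 3.59 m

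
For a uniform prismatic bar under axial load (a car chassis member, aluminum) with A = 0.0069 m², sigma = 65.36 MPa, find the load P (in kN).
Model: a uniform prismatic bar under axial load, so sigma = P / A.
Solve for P: P = sigma·A.
Convert to SI units:
  sigma = 65.36 MPa = 6.536 × 10⁷ Pa
Substitute:
  P = (6.536 × 10⁷) × 0.0069
  P = 451000 N
Convert: P = 451000 N = 451 kN
Final answer: P = 451 kN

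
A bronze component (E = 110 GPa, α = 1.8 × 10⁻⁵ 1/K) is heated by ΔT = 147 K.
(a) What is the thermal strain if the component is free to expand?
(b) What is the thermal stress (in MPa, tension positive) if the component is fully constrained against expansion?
(a) Free thermal strain ε_th = α·ΔT = (1.8 × 10⁻⁵) × 147 = 0.002646
(b) Fully constrained, the expansion is suppressed, so σ = -E·α·ΔT. Convert E = 110 GPa = 1.1 × 10¹¹ Pa.
  σ = -(1.1 × 10¹¹) × (1.8 × 10⁻⁵) × 147 = -2.911 × 10⁸ Pa = -291.1 MPa (compressive)
Final answer: (a) ε_th = 0.002646, (b) σ = -291.1 MPa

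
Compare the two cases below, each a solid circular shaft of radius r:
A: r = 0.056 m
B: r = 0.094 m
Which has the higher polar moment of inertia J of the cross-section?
Model: a solid circular shaft of radius r, so J = (π·r^4) / 2 (SI units).
  A: J = (π × 0.056^4) / 2 = 1.545 × 10⁻⁵ m⁴
  B: J = (π × 0.094^4) / 2 = 0.0001226 m⁴
0.0001226 m⁴ > 1.545 × 10⁻⁵ m⁴, so B is larger.
Final answer: B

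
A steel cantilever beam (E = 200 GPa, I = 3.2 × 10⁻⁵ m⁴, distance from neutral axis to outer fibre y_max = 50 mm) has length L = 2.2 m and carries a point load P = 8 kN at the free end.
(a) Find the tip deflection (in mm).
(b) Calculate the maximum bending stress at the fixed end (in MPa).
(a) Tip deflection of a cantilever with an end point load: δ = P·L^3 / (3·E·I). Convert P = 8 kN = 8000 N, E = 200 GPa = 2 × 10¹¹ Pa.
  δ = (8000 × 2.2^3) / (3 × (2 × 10¹¹) × (3.2 × 10⁻⁵)) = 0.004437 m = 4.437 mm
(b) Maximum bending moment at the fixed end: M = P·L = 8000 × 2.2 = 17600 N·m. Convert y_max = 50 mm = 0.05 m.
  σ = M·y_max / I = (17600 × 0.05) / (3.2 × 10⁻⁵) = 2.75 × 10⁷ Pa = 27.5 MPa
Final answer: (a) δ = 4.437 mm, (b) σ = 27.5 MPa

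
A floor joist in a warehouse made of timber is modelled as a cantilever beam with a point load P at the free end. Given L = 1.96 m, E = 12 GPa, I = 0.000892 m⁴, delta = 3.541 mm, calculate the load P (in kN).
Model: a cantilever beam with a point load P at the free end, so delta = (P·L^3) / (3·E·I).
Solve for P: P = (3·delta·E·I) / L^3.
Convert to SI units:
  E = 12 GPa = 1.2 × 10¹⁰ Pa
  delta = 3.541 mm = 0.003541 m
Substitute:
  P = (3 × 0.003541 × (1.2 × 10¹⁰) × 0.000892) / 1.96^3
  P = 15100 N
Convert: P = 15100 N = 15.1 kN
Final answer: P = 15.1 kN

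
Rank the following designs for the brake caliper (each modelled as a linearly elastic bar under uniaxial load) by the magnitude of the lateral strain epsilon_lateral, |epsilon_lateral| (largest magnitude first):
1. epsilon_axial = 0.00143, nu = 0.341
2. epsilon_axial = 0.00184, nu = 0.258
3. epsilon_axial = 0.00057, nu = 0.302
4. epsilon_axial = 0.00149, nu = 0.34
Model: a linearly elastic bar under uniaxial load, so epsilon_lateral = -nu·epsilon_axial (SI units).
  Case 1: epsilon_lateral = -(0.341 × 0.00143) = -0.0004876
  Case 2: epsilon_lateral = -(0.258 × 0.00184) = -0.0004747
  Case 3: epsilon_lateral = -(0.302 × 0.00057) = -0.0001721
  Case 4: epsilon_lateral = -(0.34 × 0.00149) = -0.0005066
Ordering by |epsilon_lateral|: 0.0005066 (case 4) > 0.0004876 (case 1) > 0.0004747 (case 2) > 0.0001721 (case 3)
Final answer: 4, 1, 2, 3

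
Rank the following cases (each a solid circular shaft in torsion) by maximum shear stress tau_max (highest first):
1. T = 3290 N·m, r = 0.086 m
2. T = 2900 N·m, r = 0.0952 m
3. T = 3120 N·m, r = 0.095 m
Model: a solid circular shaft in torsion, so tau_max = (2·T) / (π·r^3) (SI units).
  Case 1: tau_max = (2 × 3290) / (π × 0.086^3) = 3.293 × 10⁶ Pa = 3.293 MPa
  Case 2: tau_max = (2 × 2900) / (π × 0.0952^3) = 2.14 × 10⁶ Pa = 2.14 MPa
  Case 3: tau_max = (2 × 3120) / (π × 0.095^3) = 2.317 × 10⁶ Pa = 2.317 MPa
Ordering: 3.293 MPa (case 1) > 2.317 MPa (case 3) > 2.14 MPa (case 2)
Final answer: 1, 3, 2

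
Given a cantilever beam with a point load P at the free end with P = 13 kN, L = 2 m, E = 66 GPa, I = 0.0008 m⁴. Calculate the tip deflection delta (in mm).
Model: a cantilever beam with a point load P at the free end, so delta = (P·L^3) / (3·E·I).
Convert to SI units:
  P = 13 kN = 13000 N
  E = 66 GPa = 6.6 × 10¹⁰ Pa
Substitute:
  delta = (13000 × 2^3) / (3 × (6.6 × 10¹⁰) × 0.0008)
  delta = 0.0006566 m
Convert: delta = 0.0006566 m = 0.6566 mm
Final answer: delta = 0.6566 mm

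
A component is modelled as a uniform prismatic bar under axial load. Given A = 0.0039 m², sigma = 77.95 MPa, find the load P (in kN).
Model: a uniform prismatic bar under axial load, so sigma = P / A.
Solve for P: P = sigma·A.
Convert to SI units:
  sigma = 77.95 MPa = 7.795 × 10⁷ Pa
Substitute:
  P = (7.795 × 10⁷) × 0.0039
  P = 304000 N
Convert: P = 304000 N = 304 kN
Final answer: P = 304 kN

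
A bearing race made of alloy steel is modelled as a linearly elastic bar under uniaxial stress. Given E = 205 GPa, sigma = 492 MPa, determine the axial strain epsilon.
Model: a linearly elastic bar under uniaxial stress, so sigma = E·epsilon.
Solve for epsilon: epsilon = sigma / E.
Convert to SI units:
  E = 205 GPa = 2.05 × 10¹¹ Pa
  sigma = 492 MPa = 4.92 × 10⁸ Pa
Substitute:
  epsilon = (4.92 × 10⁸) / (2.05 × 10¹¹)
  epsilon = 0.0024
Final answer: epsilon = 0.0024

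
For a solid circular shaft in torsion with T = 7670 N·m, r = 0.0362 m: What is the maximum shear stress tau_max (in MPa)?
Model: a solid circular shaft in torsion, so tau_max = (2·T) / (π·r^3).
Substitute:
  tau_max = (2 × 7670) / (π × 0.0362^3)
  tau_max = 1.029 × 10⁸ Pa
Convert: tau_max = 1.029 × 10⁸ Pa = 102.9 MPa
Final answer: tau_max = 102.9 MPa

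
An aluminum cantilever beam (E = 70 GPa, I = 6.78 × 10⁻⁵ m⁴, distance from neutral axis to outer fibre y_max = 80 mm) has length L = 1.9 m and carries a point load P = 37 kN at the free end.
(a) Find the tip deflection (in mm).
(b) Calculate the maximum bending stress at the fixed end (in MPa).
(a) Tip deflection of a cantilever with an end point load: δ = P·L^3 / (3·E·I). Convert P = 37 kN = 37000 N, E = 70 GPa = 7 × 10¹⁰ Pa.
  δ = (37000 × 1.9^3) / (3 × (7 × 10¹⁰) × (6.78 × 10⁻⁵)) = 0.01782 m = 17.82 mm
(b) Maximum bending moment at the fixed end: M = P·L = 37000 × 1.9 = 70300 N·m. Convert y_max = 80 mm = 0.08 m.
  σ = M·y_max / I = (70300 × 0.08) / (6.78 × 10⁻⁵) = 8.295 × 10⁷ Pa = 82.95 MPa
Final answer: (a) δ = 17.82 mm, (b) σ = 82.95 MPa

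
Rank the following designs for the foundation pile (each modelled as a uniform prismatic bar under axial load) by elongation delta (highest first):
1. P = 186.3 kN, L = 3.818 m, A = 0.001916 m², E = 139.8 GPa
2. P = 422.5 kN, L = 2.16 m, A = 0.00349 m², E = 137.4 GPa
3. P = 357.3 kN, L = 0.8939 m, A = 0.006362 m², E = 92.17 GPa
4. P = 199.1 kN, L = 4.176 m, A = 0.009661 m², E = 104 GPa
Model: a uniform prismatic bar under axial load, so delta = (P·L) / (A·E) (SI units).
  Case 1: delta = (186300 × 3.818) / (0.001916 × (1.398 × 10¹¹)) = 0.002655 m = 2.655 mm
  Case 2: delta = (422500 × 2.16) / (0.00349 × (1.374 × 10¹¹)) = 0.001903 m = 1.903 mm
  Case 3: delta = (357300 × 0.8939) / (0.006362 × (9.217 × 10¹⁰)) = 0.0005447 m = 0.5447 mm
  Case 4: delta = (199100 × 4.176) / (0.009661 × (1.04 × 10¹¹)) = 0.0008275 m = 0.8275 mm
Ordering: 2.655 mm (case 1) > 1.903 mm (case 2) > 0.8275 mm (case 4) > 0.5447 mm (case 3)
Final answer: 1, 2, 4, 3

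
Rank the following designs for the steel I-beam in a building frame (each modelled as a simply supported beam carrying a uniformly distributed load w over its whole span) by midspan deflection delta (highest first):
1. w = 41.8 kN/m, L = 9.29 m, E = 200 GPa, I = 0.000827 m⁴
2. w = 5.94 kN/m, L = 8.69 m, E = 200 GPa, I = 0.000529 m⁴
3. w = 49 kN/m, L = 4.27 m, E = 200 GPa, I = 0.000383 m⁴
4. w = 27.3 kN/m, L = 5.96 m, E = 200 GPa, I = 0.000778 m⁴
Model: a simply supported beam carrying a uniformly distributed load w over its whole span, so delta = (5·w·L^4) / (384·E·I) (SI units).
  Case 1: delta = (5 × 41800 × 9.29^4) / (384 × (2 × 10¹¹) × 0.000827) = 0.02451 m = 24.51 mm
  Case 2: delta = (5 × 5940 × 8.69^4) / (384 × (2 × 10¹¹) × 0.000529) = 0.004169 m = 4.169 mm
  Case 3: delta = (5 × 49000 × 4.27^4) / (384 × (2 × 10¹¹) × 0.000383) = 0.002769 m = 2.769 mm
  Case 4: delta = (5 × 27300 × 5.96^4) / (384 × (2 × 10¹¹) × 0.000778) = 0.002883 m = 2.883 mm
Ordering: 24.51 mm (case 1) > 4.169 mm (case 2) > 2.883 mm (case 4) > 2.769 mm (case 3)
Final answer: 1, 2, 4, 3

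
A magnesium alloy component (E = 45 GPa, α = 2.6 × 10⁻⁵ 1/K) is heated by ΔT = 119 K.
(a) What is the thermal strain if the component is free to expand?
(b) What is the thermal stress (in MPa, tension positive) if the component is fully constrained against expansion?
(a) Free thermal strain ε_th = α·ΔT = (2.6 × 10⁻⁵) × 119 = 0.003094
(b) Fully constrained, the expansion is suppressed, so σ = -E·α·ΔT. Convert E = 45 GPa = 4.5 × 10¹⁰ Pa.
  σ = -(4.5 × 10¹⁰) × (2.6 × 10⁻⁵) × 119 = -1.392 × 10⁸ Pa = -139.2 MPa (compressive)
Final answer: (a) ε_th = 0.003094, (b) σ = -139.2 MPa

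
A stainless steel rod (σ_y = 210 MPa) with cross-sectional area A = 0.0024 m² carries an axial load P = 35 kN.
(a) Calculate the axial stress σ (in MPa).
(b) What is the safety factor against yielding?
(a) Axial stress σ = P/A. Convert P = 35 kN = 35000 N.
  σ = 35000 / 0.0024 = 1.458 × 10⁷ Pa = 14.58 MPa
(b) Safety factor SF = σ_y/σ = 210 / 14.58 = 14.4
Final answer: (a) σ = 14.58 MPa, (b) SF = 14.4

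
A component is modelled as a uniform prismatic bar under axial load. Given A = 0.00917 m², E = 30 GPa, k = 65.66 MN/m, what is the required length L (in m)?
Model: a uniform prismatic bar under axial load, so k = (A·E) / L.
Solve for L: L = (A·E) / k.
Convert to SI units:
  E = 30 GPa = 3 × 10¹⁰ Pa
  k = 65.66 MN/m = 6.566 × 10⁷ N/m
Substitute:
  L = (0.00917 × (3 × 10¹⁰)) / (6.566 × 10⁷)
  L = 4.19 m
Final answer: L = 4.19 m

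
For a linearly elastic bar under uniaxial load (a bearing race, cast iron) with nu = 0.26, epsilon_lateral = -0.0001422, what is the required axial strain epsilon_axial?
Model: a linearly elastic bar under uniaxial load, so epsilon_lateral = -nu·epsilon_axial.
Solve for epsilon_axial: epsilon_axial = -epsilon_lateral / nu.
Substitute:
  epsilon_axial = -(-0.0001422) / 0.26
  epsilon_axial = 0.0005469
Final answer: epsilon_axial = 0.0005469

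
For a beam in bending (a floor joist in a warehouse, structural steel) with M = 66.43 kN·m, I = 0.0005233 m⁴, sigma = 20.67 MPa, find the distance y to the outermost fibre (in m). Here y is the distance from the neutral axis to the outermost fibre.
Model: a beam in bending, so sigma = (M·y) / I.
Solve for y: y = (sigma·I) / M.
Convert to SI units:
  M = 66.43 kN·m = 66430 N·m
  sigma = 20.67 MPa = 2.067 × 10⁷ Pa
Substitute:
  y = ((2.067 × 10⁷) × 0.0005233) / 66430
  y = 0.1628 m
Final answer: y = 0.1628 m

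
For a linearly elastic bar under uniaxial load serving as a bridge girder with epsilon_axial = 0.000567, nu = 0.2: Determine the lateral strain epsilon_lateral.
Model: a linearly elastic bar under uniaxial load, so epsilon_lateral = -nu·epsilon_axial.
Substitute:
  epsilon_lateral = -(0.2 × 0.000567)
  epsilon_lateral = -0.0001134
Final answer: epsilon_lateral = -0.0001134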